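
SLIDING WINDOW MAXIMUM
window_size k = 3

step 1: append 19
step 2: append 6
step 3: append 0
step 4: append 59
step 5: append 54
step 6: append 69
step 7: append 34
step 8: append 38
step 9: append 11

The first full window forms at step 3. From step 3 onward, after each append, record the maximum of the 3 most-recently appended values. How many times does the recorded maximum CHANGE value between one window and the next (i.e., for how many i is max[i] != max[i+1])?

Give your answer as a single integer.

step 1: append 19 -> window=[19] (not full yet)
step 2: append 6 -> window=[19, 6] (not full yet)
step 3: append 0 -> window=[19, 6, 0] -> max=19
step 4: append 59 -> window=[6, 0, 59] -> max=59
step 5: append 54 -> window=[0, 59, 54] -> max=59
step 6: append 69 -> window=[59, 54, 69] -> max=69
step 7: append 34 -> window=[54, 69, 34] -> max=69
step 8: append 38 -> window=[69, 34, 38] -> max=69
step 9: append 11 -> window=[34, 38, 11] -> max=38
Recorded maximums: 19 59 59 69 69 69 38
Changes between consecutive maximums: 3

Answer: 3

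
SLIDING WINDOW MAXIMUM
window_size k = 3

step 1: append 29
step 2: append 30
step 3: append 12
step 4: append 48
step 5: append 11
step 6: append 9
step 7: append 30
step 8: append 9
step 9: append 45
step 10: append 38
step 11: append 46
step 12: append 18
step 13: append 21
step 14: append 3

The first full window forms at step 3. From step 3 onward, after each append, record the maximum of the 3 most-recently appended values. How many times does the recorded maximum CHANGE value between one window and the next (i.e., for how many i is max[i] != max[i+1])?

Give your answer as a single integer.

step 1: append 29 -> window=[29] (not full yet)
step 2: append 30 -> window=[29, 30] (not full yet)
step 3: append 12 -> window=[29, 30, 12] -> max=30
step 4: append 48 -> window=[30, 12, 48] -> max=48
step 5: append 11 -> window=[12, 48, 11] -> max=48
step 6: append 9 -> window=[48, 11, 9] -> max=48
step 7: append 30 -> window=[11, 9, 30] -> max=30
step 8: append 9 -> window=[9, 30, 9] -> max=30
step 9: append 45 -> window=[30, 9, 45] -> max=45
step 10: append 38 -> window=[9, 45, 38] -> max=45
step 11: append 46 -> window=[45, 38, 46] -> max=46
step 12: append 18 -> window=[38, 46, 18] -> max=46
step 13: append 21 -> window=[46, 18, 21] -> max=46
step 14: append 3 -> window=[18, 21, 3] -> max=21
Recorded maximums: 30 48 48 48 30 30 45 45 46 46 46 21
Changes between consecutive maximums: 5

Answer: 5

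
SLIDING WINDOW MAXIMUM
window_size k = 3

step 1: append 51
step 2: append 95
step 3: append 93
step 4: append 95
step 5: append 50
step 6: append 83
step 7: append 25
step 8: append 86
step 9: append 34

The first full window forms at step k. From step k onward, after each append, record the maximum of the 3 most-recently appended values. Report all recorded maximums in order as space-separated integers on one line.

step 1: append 51 -> window=[51] (not full yet)
step 2: append 95 -> window=[51, 95] (not full yet)
step 3: append 93 -> window=[51, 95, 93] -> max=95
step 4: append 95 -> window=[95, 93, 95] -> max=95
step 5: append 50 -> window=[93, 95, 50] -> max=95
step 6: append 83 -> window=[95, 50, 83] -> max=95
step 7: append 25 -> window=[50, 83, 25] -> max=83
step 8: append 86 -> window=[83, 25, 86] -> max=86
step 9: append 34 -> window=[25, 86, 34] -> max=86

Answer: 95 95 95 95 83 86 86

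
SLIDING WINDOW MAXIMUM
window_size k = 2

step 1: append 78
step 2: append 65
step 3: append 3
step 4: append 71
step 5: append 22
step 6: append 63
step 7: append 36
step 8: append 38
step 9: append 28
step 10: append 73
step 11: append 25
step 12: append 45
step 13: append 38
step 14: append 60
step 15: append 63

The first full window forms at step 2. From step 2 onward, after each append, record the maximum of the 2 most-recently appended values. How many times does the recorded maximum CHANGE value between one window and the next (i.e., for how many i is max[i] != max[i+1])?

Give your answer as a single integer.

Answer: 8

Derivation:
step 1: append 78 -> window=[78] (not full yet)
step 2: append 65 -> window=[78, 65] -> max=78
step 3: append 3 -> window=[65, 3] -> max=65
step 4: append 71 -> window=[3, 71] -> max=71
step 5: append 22 -> window=[71, 22] -> max=71
step 6: append 63 -> window=[22, 63] -> max=63
step 7: append 36 -> window=[63, 36] -> max=63
step 8: append 38 -> window=[36, 38] -> max=38
step 9: append 28 -> window=[38, 28] -> max=38
step 10: append 73 -> window=[28, 73] -> max=73
step 11: append 25 -> window=[73, 25] -> max=73
step 12: append 45 -> window=[25, 45] -> max=45
step 13: append 38 -> window=[45, 38] -> max=45
step 14: append 60 -> window=[38, 60] -> max=60
step 15: append 63 -> window=[60, 63] -> max=63
Recorded maximums: 78 65 71 71 63 63 38 38 73 73 45 45 60 63
Changes between consecutive maximums: 8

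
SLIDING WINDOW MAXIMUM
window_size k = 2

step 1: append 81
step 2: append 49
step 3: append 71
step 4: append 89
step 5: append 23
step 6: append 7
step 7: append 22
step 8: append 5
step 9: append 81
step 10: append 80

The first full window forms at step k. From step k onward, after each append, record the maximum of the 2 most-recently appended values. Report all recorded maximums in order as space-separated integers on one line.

step 1: append 81 -> window=[81] (not full yet)
step 2: append 49 -> window=[81, 49] -> max=81
step 3: append 71 -> window=[49, 71] -> max=71
step 4: append 89 -> window=[71, 89] -> max=89
step 5: append 23 -> window=[89, 23] -> max=89
step 6: append 7 -> window=[23, 7] -> max=23
step 7: append 22 -> window=[7, 22] -> max=22
step 8: append 5 -> window=[22, 5] -> max=22
step 9: append 81 -> window=[5, 81] -> max=81
step 10: append 80 -> window=[81, 80] -> max=81

Answer: 81 71 89 89 23 22 22 81 81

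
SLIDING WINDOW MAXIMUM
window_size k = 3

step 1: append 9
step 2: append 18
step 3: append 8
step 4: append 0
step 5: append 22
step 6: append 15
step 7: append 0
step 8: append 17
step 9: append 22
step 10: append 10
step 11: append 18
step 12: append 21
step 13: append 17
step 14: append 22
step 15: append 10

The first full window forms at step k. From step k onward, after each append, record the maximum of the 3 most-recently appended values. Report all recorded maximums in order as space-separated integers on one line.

step 1: append 9 -> window=[9] (not full yet)
step 2: append 18 -> window=[9, 18] (not full yet)
step 3: append 8 -> window=[9, 18, 8] -> max=18
step 4: append 0 -> window=[18, 8, 0] -> max=18
step 5: append 22 -> window=[8, 0, 22] -> max=22
step 6: append 15 -> window=[0, 22, 15] -> max=22
step 7: append 0 -> window=[22, 15, 0] -> max=22
step 8: append 17 -> window=[15, 0, 17] -> max=17
step 9: append 22 -> window=[0, 17, 22] -> max=22
step 10: append 10 -> window=[17, 22, 10] -> max=22
step 11: append 18 -> window=[22, 10, 18] -> max=22
step 12: append 21 -> window=[10, 18, 21] -> max=21
step 13: append 17 -> window=[18, 21, 17] -> max=21
step 14: append 22 -> window=[21, 17, 22] -> max=22
step 15: append 10 -> window=[17, 22, 10] -> max=22

Answer: 18 18 22 22 22 17 22 22 22 21 21 22 22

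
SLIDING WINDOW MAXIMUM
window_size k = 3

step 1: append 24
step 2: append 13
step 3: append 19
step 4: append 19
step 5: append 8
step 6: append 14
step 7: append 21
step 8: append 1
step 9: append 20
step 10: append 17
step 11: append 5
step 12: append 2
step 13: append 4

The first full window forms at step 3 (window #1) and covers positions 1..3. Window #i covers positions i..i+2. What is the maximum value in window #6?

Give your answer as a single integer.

step 1: append 24 -> window=[24] (not full yet)
step 2: append 13 -> window=[24, 13] (not full yet)
step 3: append 19 -> window=[24, 13, 19] -> max=24
step 4: append 19 -> window=[13, 19, 19] -> max=19
step 5: append 8 -> window=[19, 19, 8] -> max=19
step 6: append 14 -> window=[19, 8, 14] -> max=19
step 7: append 21 -> window=[8, 14, 21] -> max=21
step 8: append 1 -> window=[14, 21, 1] -> max=21
Window #6 max = 21

Answer: 21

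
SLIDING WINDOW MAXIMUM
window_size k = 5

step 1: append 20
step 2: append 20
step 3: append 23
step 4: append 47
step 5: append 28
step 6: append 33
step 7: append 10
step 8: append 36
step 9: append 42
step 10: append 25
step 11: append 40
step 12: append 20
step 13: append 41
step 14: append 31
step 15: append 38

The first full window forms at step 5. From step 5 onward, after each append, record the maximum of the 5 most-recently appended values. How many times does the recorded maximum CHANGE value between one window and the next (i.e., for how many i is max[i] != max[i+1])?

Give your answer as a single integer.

step 1: append 20 -> window=[20] (not full yet)
step 2: append 20 -> window=[20, 20] (not full yet)
step 3: append 23 -> window=[20, 20, 23] (not full yet)
step 4: append 47 -> window=[20, 20, 23, 47] (not full yet)
step 5: append 28 -> window=[20, 20, 23, 47, 28] -> max=47
step 6: append 33 -> window=[20, 23, 47, 28, 33] -> max=47
step 7: append 10 -> window=[23, 47, 28, 33, 10] -> max=47
step 8: append 36 -> window=[47, 28, 33, 10, 36] -> max=47
step 9: append 42 -> window=[28, 33, 10, 36, 42] -> max=42
step 10: append 25 -> window=[33, 10, 36, 42, 25] -> max=42
step 11: append 40 -> window=[10, 36, 42, 25, 40] -> max=42
step 12: append 20 -> window=[36, 42, 25, 40, 20] -> max=42
step 13: append 41 -> window=[42, 25, 40, 20, 41] -> max=42
step 14: append 31 -> window=[25, 40, 20, 41, 31] -> max=41
step 15: append 38 -> window=[40, 20, 41, 31, 38] -> max=41
Recorded maximums: 47 47 47 47 42 42 42 42 42 41 41
Changes between consecutive maximums: 2

Answer: 2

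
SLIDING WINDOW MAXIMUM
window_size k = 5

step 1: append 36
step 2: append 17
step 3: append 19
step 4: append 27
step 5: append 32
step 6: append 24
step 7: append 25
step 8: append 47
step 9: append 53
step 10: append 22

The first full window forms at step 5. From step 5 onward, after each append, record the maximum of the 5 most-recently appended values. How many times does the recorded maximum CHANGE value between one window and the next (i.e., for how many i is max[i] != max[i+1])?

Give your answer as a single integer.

Answer: 3

Derivation:
step 1: append 36 -> window=[36] (not full yet)
step 2: append 17 -> window=[36, 17] (not full yet)
step 3: append 19 -> window=[36, 17, 19] (not full yet)
step 4: append 27 -> window=[36, 17, 19, 27] (not full yet)
step 5: append 32 -> window=[36, 17, 19, 27, 32] -> max=36
step 6: append 24 -> window=[17, 19, 27, 32, 24] -> max=32
step 7: append 25 -> window=[19, 27, 32, 24, 25] -> max=32
step 8: append 47 -> window=[27, 32, 24, 25, 47] -> max=47
step 9: append 53 -> window=[32, 24, 25, 47, 53] -> max=53
step 10: append 22 -> window=[24, 25, 47, 53, 22] -> max=53
Recorded maximums: 36 32 32 47 53 53
Changes between consecutive maximums: 3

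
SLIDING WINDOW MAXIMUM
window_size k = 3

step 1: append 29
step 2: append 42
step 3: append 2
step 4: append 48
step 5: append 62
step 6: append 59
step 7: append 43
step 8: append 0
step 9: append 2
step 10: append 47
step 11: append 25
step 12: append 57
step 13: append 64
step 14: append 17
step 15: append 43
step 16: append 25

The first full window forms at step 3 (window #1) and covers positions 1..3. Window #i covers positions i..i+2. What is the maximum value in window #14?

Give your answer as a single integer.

Answer: 43

Derivation:
step 1: append 29 -> window=[29] (not full yet)
step 2: append 42 -> window=[29, 42] (not full yet)
step 3: append 2 -> window=[29, 42, 2] -> max=42
step 4: append 48 -> window=[42, 2, 48] -> max=48
step 5: append 62 -> window=[2, 48, 62] -> max=62
step 6: append 59 -> window=[48, 62, 59] -> max=62
step 7: append 43 -> window=[62, 59, 43] -> max=62
step 8: append 0 -> window=[59, 43, 0] -> max=59
step 9: append 2 -> window=[43, 0, 2] -> max=43
step 10: append 47 -> window=[0, 2, 47] -> max=47
step 11: append 25 -> window=[2, 47, 25] -> max=47
step 12: append 57 -> window=[47, 25, 57] -> max=57
step 13: append 64 -> window=[25, 57, 64] -> max=64
step 14: append 17 -> window=[57, 64, 17] -> max=64
step 15: append 43 -> window=[64, 17, 43] -> max=64
step 16: append 25 -> window=[17, 43, 25] -> max=43
Window #14 max = 43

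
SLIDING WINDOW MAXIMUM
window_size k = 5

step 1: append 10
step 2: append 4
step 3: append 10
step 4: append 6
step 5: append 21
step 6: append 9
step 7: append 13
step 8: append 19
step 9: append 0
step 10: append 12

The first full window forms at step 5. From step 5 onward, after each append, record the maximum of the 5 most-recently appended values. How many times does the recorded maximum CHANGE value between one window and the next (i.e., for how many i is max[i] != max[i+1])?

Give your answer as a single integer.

Answer: 1

Derivation:
step 1: append 10 -> window=[10] (not full yet)
step 2: append 4 -> window=[10, 4] (not full yet)
step 3: append 10 -> window=[10, 4, 10] (not full yet)
step 4: append 6 -> window=[10, 4, 10, 6] (not full yet)
step 5: append 21 -> window=[10, 4, 10, 6, 21] -> max=21
step 6: append 9 -> window=[4, 10, 6, 21, 9] -> max=21
step 7: append 13 -> window=[10, 6, 21, 9, 13] -> max=21
step 8: append 19 -> window=[6, 21, 9, 13, 19] -> max=21
step 9: append 0 -> window=[21, 9, 13, 19, 0] -> max=21
step 10: append 12 -> window=[9, 13, 19, 0, 12] -> max=19
Recorded maximums: 21 21 21 21 21 19
Changes between consecutive maximums: 1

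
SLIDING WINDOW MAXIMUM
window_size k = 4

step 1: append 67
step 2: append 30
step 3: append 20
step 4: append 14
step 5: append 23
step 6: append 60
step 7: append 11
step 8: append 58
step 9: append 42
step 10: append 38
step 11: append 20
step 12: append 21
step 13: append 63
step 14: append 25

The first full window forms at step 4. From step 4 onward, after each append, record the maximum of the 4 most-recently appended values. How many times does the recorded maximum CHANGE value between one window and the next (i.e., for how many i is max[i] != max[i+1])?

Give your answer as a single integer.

step 1: append 67 -> window=[67] (not full yet)
step 2: append 30 -> window=[67, 30] (not full yet)
step 3: append 20 -> window=[67, 30, 20] (not full yet)
step 4: append 14 -> window=[67, 30, 20, 14] -> max=67
step 5: append 23 -> window=[30, 20, 14, 23] -> max=30
step 6: append 60 -> window=[20, 14, 23, 60] -> max=60
step 7: append 11 -> window=[14, 23, 60, 11] -> max=60
step 8: append 58 -> window=[23, 60, 11, 58] -> max=60
step 9: append 42 -> window=[60, 11, 58, 42] -> max=60
step 10: append 38 -> window=[11, 58, 42, 38] -> max=58
step 11: append 20 -> window=[58, 42, 38, 20] -> max=58
step 12: append 21 -> window=[42, 38, 20, 21] -> max=42
step 13: append 63 -> window=[38, 20, 21, 63] -> max=63
step 14: append 25 -> window=[20, 21, 63, 25] -> max=63
Recorded maximums: 67 30 60 60 60 60 58 58 42 63 63
Changes between consecutive maximums: 5

Answer: 5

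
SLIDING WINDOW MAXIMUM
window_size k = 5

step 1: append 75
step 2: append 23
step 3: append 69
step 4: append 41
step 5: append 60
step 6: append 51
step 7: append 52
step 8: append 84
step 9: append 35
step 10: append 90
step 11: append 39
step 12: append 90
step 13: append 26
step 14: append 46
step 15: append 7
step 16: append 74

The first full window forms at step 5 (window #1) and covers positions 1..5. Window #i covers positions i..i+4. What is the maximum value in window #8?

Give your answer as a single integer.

step 1: append 75 -> window=[75] (not full yet)
step 2: append 23 -> window=[75, 23] (not full yet)
step 3: append 69 -> window=[75, 23, 69] (not full yet)
step 4: append 41 -> window=[75, 23, 69, 41] (not full yet)
step 5: append 60 -> window=[75, 23, 69, 41, 60] -> max=75
step 6: append 51 -> window=[23, 69, 41, 60, 51] -> max=69
step 7: append 52 -> window=[69, 41, 60, 51, 52] -> max=69
step 8: append 84 -> window=[41, 60, 51, 52, 84] -> max=84
step 9: append 35 -> window=[60, 51, 52, 84, 35] -> max=84
step 10: append 90 -> window=[51, 52, 84, 35, 90] -> max=90
step 11: append 39 -> window=[52, 84, 35, 90, 39] -> max=90
step 12: append 90 -> window=[84, 35, 90, 39, 90] -> max=90
Window #8 max = 90

Answer: 90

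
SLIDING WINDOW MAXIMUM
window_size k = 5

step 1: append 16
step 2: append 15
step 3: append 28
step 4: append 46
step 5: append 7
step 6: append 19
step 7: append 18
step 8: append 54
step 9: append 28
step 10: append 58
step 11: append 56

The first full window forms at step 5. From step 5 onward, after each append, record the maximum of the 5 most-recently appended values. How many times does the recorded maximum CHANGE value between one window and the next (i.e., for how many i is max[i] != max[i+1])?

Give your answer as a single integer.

step 1: append 16 -> window=[16] (not full yet)
step 2: append 15 -> window=[16, 15] (not full yet)
step 3: append 28 -> window=[16, 15, 28] (not full yet)
step 4: append 46 -> window=[16, 15, 28, 46] (not full yet)
step 5: append 7 -> window=[16, 15, 28, 46, 7] -> max=46
step 6: append 19 -> window=[15, 28, 46, 7, 19] -> max=46
step 7: append 18 -> window=[28, 46, 7, 19, 18] -> max=46
step 8: append 54 -> window=[46, 7, 19, 18, 54] -> max=54
step 9: append 28 -> window=[7, 19, 18, 54, 28] -> max=54
step 10: append 58 -> window=[19, 18, 54, 28, 58] -> max=58
step 11: append 56 -> window=[18, 54, 28, 58, 56] -> max=58
Recorded maximums: 46 46 46 54 54 58 58
Changes between consecutive maximums: 2

Answer: 2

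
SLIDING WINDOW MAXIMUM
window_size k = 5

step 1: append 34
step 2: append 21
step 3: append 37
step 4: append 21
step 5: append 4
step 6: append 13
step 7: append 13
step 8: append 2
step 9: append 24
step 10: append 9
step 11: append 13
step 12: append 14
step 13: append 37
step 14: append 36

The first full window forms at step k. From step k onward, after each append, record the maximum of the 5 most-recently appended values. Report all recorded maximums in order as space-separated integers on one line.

Answer: 37 37 37 21 24 24 24 24 37 37

Derivation:
step 1: append 34 -> window=[34] (not full yet)
step 2: append 21 -> window=[34, 21] (not full yet)
step 3: append 37 -> window=[34, 21, 37] (not full yet)
step 4: append 21 -> window=[34, 21, 37, 21] (not full yet)
step 5: append 4 -> window=[34, 21, 37, 21, 4] -> max=37
step 6: append 13 -> window=[21, 37, 21, 4, 13] -> max=37
step 7: append 13 -> window=[37, 21, 4, 13, 13] -> max=37
step 8: append 2 -> window=[21, 4, 13, 13, 2] -> max=21
step 9: append 24 -> window=[4, 13, 13, 2, 24] -> max=24
step 10: append 9 -> window=[13, 13, 2, 24, 9] -> max=24
step 11: append 13 -> window=[13, 2, 24, 9, 13] -> max=24
step 12: append 14 -> window=[2, 24, 9, 13, 14] -> max=24
step 13: append 37 -> window=[24, 9, 13, 14, 37] -> max=37
step 14: append 36 -> window=[9, 13, 14, 37, 36] -> max=37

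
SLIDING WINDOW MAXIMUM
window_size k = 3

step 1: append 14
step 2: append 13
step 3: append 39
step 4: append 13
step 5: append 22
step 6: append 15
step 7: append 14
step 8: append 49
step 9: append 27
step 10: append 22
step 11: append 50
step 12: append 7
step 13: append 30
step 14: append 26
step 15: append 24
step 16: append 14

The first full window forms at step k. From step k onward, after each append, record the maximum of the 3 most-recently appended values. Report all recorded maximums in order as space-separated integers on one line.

step 1: append 14 -> window=[14] (not full yet)
step 2: append 13 -> window=[14, 13] (not full yet)
step 3: append 39 -> window=[14, 13, 39] -> max=39
step 4: append 13 -> window=[13, 39, 13] -> max=39
step 5: append 22 -> window=[39, 13, 22] -> max=39
step 6: append 15 -> window=[13, 22, 15] -> max=22
step 7: append 14 -> window=[22, 15, 14] -> max=22
step 8: append 49 -> window=[15, 14, 49] -> max=49
step 9: append 27 -> window=[14, 49, 27] -> max=49
step 10: append 22 -> window=[49, 27, 22] -> max=49
step 11: append 50 -> window=[27, 22, 50] -> max=50
step 12: append 7 -> window=[22, 50, 7] -> max=50
step 13: append 30 -> window=[50, 7, 30] -> max=50
step 14: append 26 -> window=[7, 30, 26] -> max=30
step 15: append 24 -> window=[30, 26, 24] -> max=30
step 16: append 14 -> window=[26, 24, 14] -> max=26

Answer: 39 39 39 22 22 49 49 49 50 50 50 30 30 26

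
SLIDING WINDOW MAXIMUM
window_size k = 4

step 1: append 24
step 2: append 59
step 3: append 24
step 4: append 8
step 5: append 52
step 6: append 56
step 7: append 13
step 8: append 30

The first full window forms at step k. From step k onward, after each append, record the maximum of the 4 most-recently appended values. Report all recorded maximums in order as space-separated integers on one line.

step 1: append 24 -> window=[24] (not full yet)
step 2: append 59 -> window=[24, 59] (not full yet)
step 3: append 24 -> window=[24, 59, 24] (not full yet)
step 4: append 8 -> window=[24, 59, 24, 8] -> max=59
step 5: append 52 -> window=[59, 24, 8, 52] -> max=59
step 6: append 56 -> window=[24, 8, 52, 56] -> max=56
step 7: append 13 -> window=[8, 52, 56, 13] -> max=56
step 8: append 30 -> window=[52, 56, 13, 30] -> max=56

Answer: 59 59 56 56 56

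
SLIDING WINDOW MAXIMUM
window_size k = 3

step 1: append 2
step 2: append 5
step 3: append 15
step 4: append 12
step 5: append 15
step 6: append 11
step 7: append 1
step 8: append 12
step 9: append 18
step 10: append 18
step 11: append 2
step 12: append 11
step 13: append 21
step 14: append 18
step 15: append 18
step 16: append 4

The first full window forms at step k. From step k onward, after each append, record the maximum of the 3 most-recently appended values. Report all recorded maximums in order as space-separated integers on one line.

Answer: 15 15 15 15 15 12 18 18 18 18 21 21 21 18

Derivation:
step 1: append 2 -> window=[2] (not full yet)
step 2: append 5 -> window=[2, 5] (not full yet)
step 3: append 15 -> window=[2, 5, 15] -> max=15
step 4: append 12 -> window=[5, 15, 12] -> max=15
step 5: append 15 -> window=[15, 12, 15] -> max=15
step 6: append 11 -> window=[12, 15, 11] -> max=15
step 7: append 1 -> window=[15, 11, 1] -> max=15
step 8: append 12 -> window=[11, 1, 12] -> max=12
step 9: append 18 -> window=[1, 12, 18] -> max=18
step 10: append 18 -> window=[12, 18, 18] -> max=18
step 11: append 2 -> window=[18, 18, 2] -> max=18
step 12: append 11 -> window=[18, 2, 11] -> max=18
step 13: append 21 -> window=[2, 11, 21] -> max=21
step 14: append 18 -> window=[11, 21, 18] -> max=21
step 15: append 18 -> window=[21, 18, 18] -> max=21
step 16: append 4 -> window=[18, 18, 4] -> max=18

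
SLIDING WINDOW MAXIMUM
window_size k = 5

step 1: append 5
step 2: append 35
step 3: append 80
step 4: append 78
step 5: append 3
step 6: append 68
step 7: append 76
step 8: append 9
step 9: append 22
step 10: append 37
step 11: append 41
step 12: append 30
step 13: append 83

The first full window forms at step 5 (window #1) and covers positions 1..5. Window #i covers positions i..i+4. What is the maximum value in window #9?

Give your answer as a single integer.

Answer: 83

Derivation:
step 1: append 5 -> window=[5] (not full yet)
step 2: append 35 -> window=[5, 35] (not full yet)
step 3: append 80 -> window=[5, 35, 80] (not full yet)
step 4: append 78 -> window=[5, 35, 80, 78] (not full yet)
step 5: append 3 -> window=[5, 35, 80, 78, 3] -> max=80
step 6: append 68 -> window=[35, 80, 78, 3, 68] -> max=80
step 7: append 76 -> window=[80, 78, 3, 68, 76] -> max=80
step 8: append 9 -> window=[78, 3, 68, 76, 9] -> max=78
step 9: append 22 -> window=[3, 68, 76, 9, 22] -> max=76
step 10: append 37 -> window=[68, 76, 9, 22, 37] -> max=76
step 11: append 41 -> window=[76, 9, 22, 37, 41] -> max=76
step 12: append 30 -> window=[9, 22, 37, 41, 30] -> max=41
step 13: append 83 -> window=[22, 37, 41, 30, 83] -> max=83
Window #9 max = 83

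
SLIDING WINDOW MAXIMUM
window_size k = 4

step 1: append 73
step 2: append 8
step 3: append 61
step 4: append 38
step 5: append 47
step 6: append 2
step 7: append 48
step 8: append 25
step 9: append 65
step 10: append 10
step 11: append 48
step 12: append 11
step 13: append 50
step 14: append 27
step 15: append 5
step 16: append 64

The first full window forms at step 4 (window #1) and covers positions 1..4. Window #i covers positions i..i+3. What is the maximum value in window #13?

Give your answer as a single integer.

step 1: append 73 -> window=[73] (not full yet)
step 2: append 8 -> window=[73, 8] (not full yet)
step 3: append 61 -> window=[73, 8, 61] (not full yet)
step 4: append 38 -> window=[73, 8, 61, 38] -> max=73
step 5: append 47 -> window=[8, 61, 38, 47] -> max=61
step 6: append 2 -> window=[61, 38, 47, 2] -> max=61
step 7: append 48 -> window=[38, 47, 2, 48] -> max=48
step 8: append 25 -> window=[47, 2, 48, 25] -> max=48
step 9: append 65 -> window=[2, 48, 25, 65] -> max=65
step 10: append 10 -> window=[48, 25, 65, 10] -> max=65
step 11: append 48 -> window=[25, 65, 10, 48] -> max=65
step 12: append 11 -> window=[65, 10, 48, 11] -> max=65
step 13: append 50 -> window=[10, 48, 11, 50] -> max=50
step 14: append 27 -> window=[48, 11, 50, 27] -> max=50
step 15: append 5 -> window=[11, 50, 27, 5] -> max=50
step 16: append 64 -> window=[50, 27, 5, 64] -> max=64
Window #13 max = 64

Answer: 64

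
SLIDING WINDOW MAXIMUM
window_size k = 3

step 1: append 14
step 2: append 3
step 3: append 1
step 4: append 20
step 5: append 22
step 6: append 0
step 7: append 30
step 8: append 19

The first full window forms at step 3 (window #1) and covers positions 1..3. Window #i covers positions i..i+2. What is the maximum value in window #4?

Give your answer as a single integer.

step 1: append 14 -> window=[14] (not full yet)
step 2: append 3 -> window=[14, 3] (not full yet)
step 3: append 1 -> window=[14, 3, 1] -> max=14
step 4: append 20 -> window=[3, 1, 20] -> max=20
step 5: append 22 -> window=[1, 20, 22] -> max=22
step 6: append 0 -> window=[20, 22, 0] -> max=22
Window #4 max = 22

Answer: 22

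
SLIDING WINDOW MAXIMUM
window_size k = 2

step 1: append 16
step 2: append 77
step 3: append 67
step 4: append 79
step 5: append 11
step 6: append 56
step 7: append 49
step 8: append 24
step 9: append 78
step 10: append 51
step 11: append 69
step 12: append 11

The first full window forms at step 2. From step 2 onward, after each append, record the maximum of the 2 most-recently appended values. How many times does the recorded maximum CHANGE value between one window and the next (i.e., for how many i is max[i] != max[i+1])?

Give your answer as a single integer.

Answer: 5

Derivation:
step 1: append 16 -> window=[16] (not full yet)
step 2: append 77 -> window=[16, 77] -> max=77
step 3: append 67 -> window=[77, 67] -> max=77
step 4: append 79 -> window=[67, 79] -> max=79
step 5: append 11 -> window=[79, 11] -> max=79
step 6: append 56 -> window=[11, 56] -> max=56
step 7: append 49 -> window=[56, 49] -> max=56
step 8: append 24 -> window=[49, 24] -> max=49
step 9: append 78 -> window=[24, 78] -> max=78
step 10: append 51 -> window=[78, 51] -> max=78
step 11: append 69 -> window=[51, 69] -> max=69
step 12: append 11 -> window=[69, 11] -> max=69
Recorded maximums: 77 77 79 79 56 56 49 78 78 69 69
Changes between consecutive maximums: 5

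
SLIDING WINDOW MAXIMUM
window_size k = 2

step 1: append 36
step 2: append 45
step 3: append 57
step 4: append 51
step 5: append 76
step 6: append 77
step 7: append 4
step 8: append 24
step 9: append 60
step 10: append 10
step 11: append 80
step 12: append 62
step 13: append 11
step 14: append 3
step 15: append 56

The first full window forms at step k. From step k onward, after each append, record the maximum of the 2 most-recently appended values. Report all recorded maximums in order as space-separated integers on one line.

step 1: append 36 -> window=[36] (not full yet)
step 2: append 45 -> window=[36, 45] -> max=45
step 3: append 57 -> window=[45, 57] -> max=57
step 4: append 51 -> window=[57, 51] -> max=57
step 5: append 76 -> window=[51, 76] -> max=76
step 6: append 77 -> window=[76, 77] -> max=77
step 7: append 4 -> window=[77, 4] -> max=77
step 8: append 24 -> window=[4, 24] -> max=24
step 9: append 60 -> window=[24, 60] -> max=60
step 10: append 10 -> window=[60, 10] -> max=60
step 11: append 80 -> window=[10, 80] -> max=80
step 12: append 62 -> window=[80, 62] -> max=80
step 13: append 11 -> window=[62, 11] -> max=62
step 14: append 3 -> window=[11, 3] -> max=11
step 15: append 56 -> window=[3, 56] -> max=56

Answer: 45 57 57 76 77 77 24 60 60 80 80 62 11 56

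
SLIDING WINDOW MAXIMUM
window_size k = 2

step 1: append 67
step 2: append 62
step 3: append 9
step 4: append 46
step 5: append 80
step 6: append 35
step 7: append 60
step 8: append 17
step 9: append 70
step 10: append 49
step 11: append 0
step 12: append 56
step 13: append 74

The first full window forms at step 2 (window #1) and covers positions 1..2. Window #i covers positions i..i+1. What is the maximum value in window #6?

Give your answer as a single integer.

step 1: append 67 -> window=[67] (not full yet)
step 2: append 62 -> window=[67, 62] -> max=67
step 3: append 9 -> window=[62, 9] -> max=62
step 4: append 46 -> window=[9, 46] -> max=46
step 5: append 80 -> window=[46, 80] -> max=80
step 6: append 35 -> window=[80, 35] -> max=80
step 7: append 60 -> window=[35, 60] -> max=60
Window #6 max = 60

Answer: 60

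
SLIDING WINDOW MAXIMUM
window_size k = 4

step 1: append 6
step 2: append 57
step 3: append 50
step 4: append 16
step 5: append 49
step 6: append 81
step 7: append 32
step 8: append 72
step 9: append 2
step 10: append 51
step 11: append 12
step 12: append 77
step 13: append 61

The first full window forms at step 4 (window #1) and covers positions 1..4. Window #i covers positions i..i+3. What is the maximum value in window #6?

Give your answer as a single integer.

Answer: 81

Derivation:
step 1: append 6 -> window=[6] (not full yet)
step 2: append 57 -> window=[6, 57] (not full yet)
step 3: append 50 -> window=[6, 57, 50] (not full yet)
step 4: append 16 -> window=[6, 57, 50, 16] -> max=57
step 5: append 49 -> window=[57, 50, 16, 49] -> max=57
step 6: append 81 -> window=[50, 16, 49, 81] -> max=81
step 7: append 32 -> window=[16, 49, 81, 32] -> max=81
step 8: append 72 -> window=[49, 81, 32, 72] -> max=81
step 9: append 2 -> window=[81, 32, 72, 2] -> max=81
Window #6 max = 81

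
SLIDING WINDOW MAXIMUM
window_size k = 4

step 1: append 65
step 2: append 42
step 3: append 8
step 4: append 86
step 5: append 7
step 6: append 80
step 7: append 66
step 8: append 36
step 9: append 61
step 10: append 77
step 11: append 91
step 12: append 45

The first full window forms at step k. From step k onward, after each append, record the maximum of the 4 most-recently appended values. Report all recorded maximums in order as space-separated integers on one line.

step 1: append 65 -> window=[65] (not full yet)
step 2: append 42 -> window=[65, 42] (not full yet)
step 3: append 8 -> window=[65, 42, 8] (not full yet)
step 4: append 86 -> window=[65, 42, 8, 86] -> max=86
step 5: append 7 -> window=[42, 8, 86, 7] -> max=86
step 6: append 80 -> window=[8, 86, 7, 80] -> max=86
step 7: append 66 -> window=[86, 7, 80, 66] -> max=86
step 8: append 36 -> window=[7, 80, 66, 36] -> max=80
step 9: append 61 -> window=[80, 66, 36, 61] -> max=80
step 10: append 77 -> window=[66, 36, 61, 77] -> max=77
step 11: append 91 -> window=[36, 61, 77, 91] -> max=91
step 12: append 45 -> window=[61, 77, 91, 45] -> max=91

Answer: 86 86 86 86 80 80 77 91 91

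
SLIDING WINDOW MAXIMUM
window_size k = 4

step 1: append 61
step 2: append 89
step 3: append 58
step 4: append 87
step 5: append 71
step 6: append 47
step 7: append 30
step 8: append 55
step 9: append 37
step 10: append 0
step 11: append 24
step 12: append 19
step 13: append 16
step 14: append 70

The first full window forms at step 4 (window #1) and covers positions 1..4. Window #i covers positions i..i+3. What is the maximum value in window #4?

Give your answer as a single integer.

Answer: 87

Derivation:
step 1: append 61 -> window=[61] (not full yet)
step 2: append 89 -> window=[61, 89] (not full yet)
step 3: append 58 -> window=[61, 89, 58] (not full yet)
step 4: append 87 -> window=[61, 89, 58, 87] -> max=89
step 5: append 71 -> window=[89, 58, 87, 71] -> max=89
step 6: append 47 -> window=[58, 87, 71, 47] -> max=87
step 7: append 30 -> window=[87, 71, 47, 30] -> max=87
Window #4 max = 87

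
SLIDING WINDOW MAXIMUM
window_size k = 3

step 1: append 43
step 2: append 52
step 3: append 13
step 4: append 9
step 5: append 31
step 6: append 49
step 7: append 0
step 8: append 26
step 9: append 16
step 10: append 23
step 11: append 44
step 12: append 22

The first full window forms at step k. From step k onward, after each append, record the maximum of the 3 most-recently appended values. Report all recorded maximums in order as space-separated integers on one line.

step 1: append 43 -> window=[43] (not full yet)
step 2: append 52 -> window=[43, 52] (not full yet)
step 3: append 13 -> window=[43, 52, 13] -> max=52
step 4: append 9 -> window=[52, 13, 9] -> max=52
step 5: append 31 -> window=[13, 9, 31] -> max=31
step 6: append 49 -> window=[9, 31, 49] -> max=49
step 7: append 0 -> window=[31, 49, 0] -> max=49
step 8: append 26 -> window=[49, 0, 26] -> max=49
step 9: append 16 -> window=[0, 26, 16] -> max=26
step 10: append 23 -> window=[26, 16, 23] -> max=26
step 11: append 44 -> window=[16, 23, 44] -> max=44
step 12: append 22 -> window=[23, 44, 22] -> max=44

Answer: 52 52 31 49 49 49 26 26 44 44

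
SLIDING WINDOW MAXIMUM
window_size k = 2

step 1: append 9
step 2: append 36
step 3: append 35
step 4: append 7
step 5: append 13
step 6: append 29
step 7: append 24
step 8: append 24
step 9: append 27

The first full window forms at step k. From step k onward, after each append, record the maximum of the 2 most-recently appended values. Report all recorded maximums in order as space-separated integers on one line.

Answer: 36 36 35 13 29 29 24 27

Derivation:
step 1: append 9 -> window=[9] (not full yet)
step 2: append 36 -> window=[9, 36] -> max=36
step 3: append 35 -> window=[36, 35] -> max=36
step 4: append 7 -> window=[35, 7] -> max=35
step 5: append 13 -> window=[7, 13] -> max=13
step 6: append 29 -> window=[13, 29] -> max=29
step 7: append 24 -> window=[29, 24] -> max=29
step 8: append 24 -> window=[24, 24] -> max=24
step 9: append 27 -> window=[24, 27] -> max=27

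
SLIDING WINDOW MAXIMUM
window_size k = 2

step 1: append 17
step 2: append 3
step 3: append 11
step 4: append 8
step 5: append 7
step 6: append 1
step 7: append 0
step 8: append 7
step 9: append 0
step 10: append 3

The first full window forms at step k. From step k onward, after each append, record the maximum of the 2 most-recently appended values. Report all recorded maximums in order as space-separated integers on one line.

step 1: append 17 -> window=[17] (not full yet)
step 2: append 3 -> window=[17, 3] -> max=17
step 3: append 11 -> window=[3, 11] -> max=11
step 4: append 8 -> window=[11, 8] -> max=11
step 5: append 7 -> window=[8, 7] -> max=8
step 6: append 1 -> window=[7, 1] -> max=7
step 7: append 0 -> window=[1, 0] -> max=1
step 8: append 7 -> window=[0, 7] -> max=7
step 9: append 0 -> window=[7, 0] -> max=7
step 10: append 3 -> window=[0, 3] -> max=3

Answer: 17 11 11 8 7 1 7 7 3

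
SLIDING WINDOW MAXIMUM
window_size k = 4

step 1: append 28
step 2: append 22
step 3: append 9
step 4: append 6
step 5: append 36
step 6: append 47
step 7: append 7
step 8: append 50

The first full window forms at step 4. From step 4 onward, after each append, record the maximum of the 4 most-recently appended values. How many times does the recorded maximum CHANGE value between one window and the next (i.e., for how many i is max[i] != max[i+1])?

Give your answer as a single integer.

Answer: 3

Derivation:
step 1: append 28 -> window=[28] (not full yet)
step 2: append 22 -> window=[28, 22] (not full yet)
step 3: append 9 -> window=[28, 22, 9] (not full yet)
step 4: append 6 -> window=[28, 22, 9, 6] -> max=28
step 5: append 36 -> window=[22, 9, 6, 36] -> max=36
step 6: append 47 -> window=[9, 6, 36, 47] -> max=47
step 7: append 7 -> window=[6, 36, 47, 7] -> max=47
step 8: append 50 -> window=[36, 47, 7, 50] -> max=50
Recorded maximums: 28 36 47 47 50
Changes between consecutive maximums: 3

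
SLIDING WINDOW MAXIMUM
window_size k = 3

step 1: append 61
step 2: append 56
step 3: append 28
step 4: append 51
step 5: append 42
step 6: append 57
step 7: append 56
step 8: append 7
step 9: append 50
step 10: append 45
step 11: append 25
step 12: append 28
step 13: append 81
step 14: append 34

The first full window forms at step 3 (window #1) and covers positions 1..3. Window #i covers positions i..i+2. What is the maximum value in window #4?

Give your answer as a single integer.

Answer: 57

Derivation:
step 1: append 61 -> window=[61] (not full yet)
step 2: append 56 -> window=[61, 56] (not full yet)
step 3: append 28 -> window=[61, 56, 28] -> max=61
step 4: append 51 -> window=[56, 28, 51] -> max=56
step 5: append 42 -> window=[28, 51, 42] -> max=51
step 6: append 57 -> window=[51, 42, 57] -> max=57
Window #4 max = 57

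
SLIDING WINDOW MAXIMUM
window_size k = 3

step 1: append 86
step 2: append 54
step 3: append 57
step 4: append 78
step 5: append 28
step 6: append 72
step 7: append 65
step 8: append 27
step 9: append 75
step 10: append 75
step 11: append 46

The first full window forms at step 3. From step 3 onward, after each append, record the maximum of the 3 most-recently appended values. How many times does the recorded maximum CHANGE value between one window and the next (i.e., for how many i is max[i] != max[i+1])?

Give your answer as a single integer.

step 1: append 86 -> window=[86] (not full yet)
step 2: append 54 -> window=[86, 54] (not full yet)
step 3: append 57 -> window=[86, 54, 57] -> max=86
step 4: append 78 -> window=[54, 57, 78] -> max=78
step 5: append 28 -> window=[57, 78, 28] -> max=78
step 6: append 72 -> window=[78, 28, 72] -> max=78
step 7: append 65 -> window=[28, 72, 65] -> max=72
step 8: append 27 -> window=[72, 65, 27] -> max=72
step 9: append 75 -> window=[65, 27, 75] -> max=75
step 10: append 75 -> window=[27, 75, 75] -> max=75
step 11: append 46 -> window=[75, 75, 46] -> max=75
Recorded maximums: 86 78 78 78 72 72 75 75 75
Changes between consecutive maximums: 3

Answer: 3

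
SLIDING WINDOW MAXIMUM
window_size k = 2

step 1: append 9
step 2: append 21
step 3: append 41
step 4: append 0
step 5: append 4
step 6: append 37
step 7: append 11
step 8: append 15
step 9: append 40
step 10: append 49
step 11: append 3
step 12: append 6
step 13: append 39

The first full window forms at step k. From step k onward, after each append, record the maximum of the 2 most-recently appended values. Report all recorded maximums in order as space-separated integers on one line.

step 1: append 9 -> window=[9] (not full yet)
step 2: append 21 -> window=[9, 21] -> max=21
step 3: append 41 -> window=[21, 41] -> max=41
step 4: append 0 -> window=[41, 0] -> max=41
step 5: append 4 -> window=[0, 4] -> max=4
step 6: append 37 -> window=[4, 37] -> max=37
step 7: append 11 -> window=[37, 11] -> max=37
step 8: append 15 -> window=[11, 15] -> max=15
step 9: append 40 -> window=[15, 40] -> max=40
step 10: append 49 -> window=[40, 49] -> max=49
step 11: append 3 -> window=[49, 3] -> max=49
step 12: append 6 -> window=[3, 6] -> max=6
step 13: append 39 -> window=[6, 39] -> max=39

Answer: 21 41 41 4 37 37 15 40 49 49 6 39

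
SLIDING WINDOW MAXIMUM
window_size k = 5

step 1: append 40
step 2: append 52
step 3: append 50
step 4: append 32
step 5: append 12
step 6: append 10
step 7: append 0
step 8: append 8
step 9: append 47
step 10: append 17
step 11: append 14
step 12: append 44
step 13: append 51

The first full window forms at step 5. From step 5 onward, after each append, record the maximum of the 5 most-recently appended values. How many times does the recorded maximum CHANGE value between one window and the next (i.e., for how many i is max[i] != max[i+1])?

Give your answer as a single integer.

step 1: append 40 -> window=[40] (not full yet)
step 2: append 52 -> window=[40, 52] (not full yet)
step 3: append 50 -> window=[40, 52, 50] (not full yet)
step 4: append 32 -> window=[40, 52, 50, 32] (not full yet)
step 5: append 12 -> window=[40, 52, 50, 32, 12] -> max=52
step 6: append 10 -> window=[52, 50, 32, 12, 10] -> max=52
step 7: append 0 -> window=[50, 32, 12, 10, 0] -> max=50
step 8: append 8 -> window=[32, 12, 10, 0, 8] -> max=32
step 9: append 47 -> window=[12, 10, 0, 8, 47] -> max=47
step 10: append 17 -> window=[10, 0, 8, 47, 17] -> max=47
step 11: append 14 -> window=[0, 8, 47, 17, 14] -> max=47
step 12: append 44 -> window=[8, 47, 17, 14, 44] -> max=47
step 13: append 51 -> window=[47, 17, 14, 44, 51] -> max=51
Recorded maximums: 52 52 50 32 47 47 47 47 51
Changes between consecutive maximums: 4

Answer: 4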